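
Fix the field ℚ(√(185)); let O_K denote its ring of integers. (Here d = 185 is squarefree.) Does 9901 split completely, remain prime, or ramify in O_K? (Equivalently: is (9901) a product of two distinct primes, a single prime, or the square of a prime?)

185 mod 4 = 1, hence disc K = 185 and O_K = ℤ[(1+√185)/2].
Since gcd(9901, 185) = 1 the prime 9901 does not ramify.
(185/9901) = 185^4950 mod 9901 = 9900, giving Legendre symbol -1.
Legendre symbol -1 ⇒ 9901 is inert.

p is inert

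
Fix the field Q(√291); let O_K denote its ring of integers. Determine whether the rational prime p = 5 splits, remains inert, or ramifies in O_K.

291 mod 4 = 3, hence disc K = 4·291 = 1164 and O_K = ℤ[√291].
Since gcd(5, 1164) = 1 the prime 5 does not ramify.
Legendre symbol by Euler's criterion: (291/5) ≡ 291^2 ≡ 1 (mod 5), i.e. (291/5) = 1.
d is a quadratic residue mod p, hence 5 splits in O_K.

split — (5) = 𝔭₁𝔭₂ with 𝔭₁ ≠ 𝔭₂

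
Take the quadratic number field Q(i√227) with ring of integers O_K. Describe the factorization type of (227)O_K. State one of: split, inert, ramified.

-227 mod 4 = 1, hence disc K = -227 and O_K = ℤ[(1+√-227)/2].
227 divides disc(K) = -227, so 227 ramifies.

ramifies in O_K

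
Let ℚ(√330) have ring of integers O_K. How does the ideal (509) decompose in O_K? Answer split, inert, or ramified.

330 mod 4 = 2, hence disc K = 4·330 = 1320 and O_K = ℤ[√330].
509 ∤ 1320, so 509 is unramified.
(330/509) = 330^254 mod 509 = 1, giving Legendre symbol 1.
d is a quadratic residue mod p, hence 509 splits in O_K.

p splits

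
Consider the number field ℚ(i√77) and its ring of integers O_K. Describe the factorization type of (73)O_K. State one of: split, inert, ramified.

Since -77 ≢ 1 mod 4, the ring of integers is ℤ[√-77] with discriminant 4·(-77) = -308.
73 ∤ -308, so 73 is unramified.
Legendre symbol by Euler's criterion: (-77/73) ≡ (-77)^36 ≡ 1 (mod 73), i.e. (-77/73) = 1.
Legendre symbol 1 ⇒ 73 is split.

73 splits in O_K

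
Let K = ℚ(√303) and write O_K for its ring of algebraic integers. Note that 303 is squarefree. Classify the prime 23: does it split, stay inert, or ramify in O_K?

Since 303 ≢ 1 mod 4, the ring of integers is ℤ[√303] with discriminant 4·303 = 1212.
23 ∤ 1212, so 23 is unramified.
Compute (303/23) via Euler: 4^((23-1)/2) mod 23 = 1, so (303/23) = 1.
d is a quadratic residue mod p, hence 23 splits in O_K.

splits completely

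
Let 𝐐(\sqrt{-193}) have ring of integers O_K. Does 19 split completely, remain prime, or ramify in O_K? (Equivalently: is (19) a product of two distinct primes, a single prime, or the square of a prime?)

-193 mod 4 = 3, hence disc K = 4·(-193) = -772 and O_K = ℤ[√-193].
Since gcd(19, -772) = 1 the prime 19 does not ramify.
Compute (-193/19) via Euler: 16^((19-1)/2) mod 19 = 1, so (-193/19) = 1.
d is a quadratic residue mod p, hence 19 splits in O_K.

splits completely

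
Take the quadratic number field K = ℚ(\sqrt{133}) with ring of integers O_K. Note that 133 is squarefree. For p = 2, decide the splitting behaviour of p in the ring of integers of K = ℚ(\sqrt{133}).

remains prime (inert)

Since 133 ≡ 1 mod 4, the ring of integers is ℤ[(1+√133)/2] with discriminant 133.
disc(K) = 133 is not divisible by 2; 2 is unramified.
Checking d mod 8: 133 ≡ 5. Hence 2 is inert in O_K.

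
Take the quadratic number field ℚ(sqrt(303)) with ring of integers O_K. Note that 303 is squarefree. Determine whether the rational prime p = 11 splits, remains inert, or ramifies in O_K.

Since 303 ≢ 1 mod 4, the ring of integers is ℤ[√303] with discriminant 4·303 = 1212.
11 ∤ 1212, so 11 is unramified.
Compute (303/11) via Euler: 6^((11-1)/2) mod 11 = 10, so (303/11) = -1.
d is a non-residue mod p, hence 11 remains inert in O_K.

11 remains inert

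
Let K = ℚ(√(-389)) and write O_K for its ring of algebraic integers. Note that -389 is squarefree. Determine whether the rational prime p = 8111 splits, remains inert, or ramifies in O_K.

inert

-389 mod 4 = 3, hence disc K = 4·(-389) = -1556 and O_K = ℤ[√-389].
Since gcd(8111, -1556) = 1 the prime 8111 does not ramify.
Euler's criterion: (-389)^4055 mod 8111 = 8110. Thus (-389|8111) = -1.
(-389/8111) = -1, so 8111 is inert.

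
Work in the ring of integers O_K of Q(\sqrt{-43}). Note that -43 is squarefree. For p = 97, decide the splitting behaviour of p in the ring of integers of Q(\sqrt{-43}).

d = -43 ≡ 1 (mod 4), so O_K = ℤ[(1+√-43)/2] and disc(K) = d = -43.
Since gcd(97, -43) = 1 the prime 97 does not ramify.
(-43/97) = 54^48 mod 97 = 1, giving Legendre symbol 1.
d is a quadratic residue mod p, hence 97 splits in O_K.

split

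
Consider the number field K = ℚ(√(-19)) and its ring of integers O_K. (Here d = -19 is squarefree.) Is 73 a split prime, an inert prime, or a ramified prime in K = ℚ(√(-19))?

split — (73) = 𝔭₁𝔭₂ with 𝔭₁ ≠ 𝔭₂

Since -19 ≡ 1 mod 4, the ring of integers is ℤ[(1+√-19)/2] with discriminant -19.
Since gcd(73, -19) = 1 the prime 73 does not ramify.
(-19/73) = 54^36 mod 73 = 1, giving Legendre symbol 1.
Legendre symbol 1 ⇒ 73 is split.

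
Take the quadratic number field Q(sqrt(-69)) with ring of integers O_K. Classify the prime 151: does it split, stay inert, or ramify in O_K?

p is inert

d = -69 ≡ 3 (mod 4), so O_K = ℤ[√-69] and disc(K) = 4d = -276.
disc(K) = -276 is not divisible by 151; 151 is unramified.
Compute (-69/151) via Euler: 82^((151-1)/2) mod 151 = 150, so (-69/151) = -1.
Legendre symbol -1 ⇒ 151 is inert.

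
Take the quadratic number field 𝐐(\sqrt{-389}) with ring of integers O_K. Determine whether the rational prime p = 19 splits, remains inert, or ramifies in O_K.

inert — (19) stays prime in O_K

-389 mod 4 = 3, hence disc K = 4·(-389) = -1556 and O_K = ℤ[√-389].
disc(K) = -1556 is not divisible by 19; 19 is unramified.
Euler's criterion: (-389)^9 mod 19 = 18. Thus (-389|19) = -1.
Legendre symbol -1 ⇒ 19 is inert.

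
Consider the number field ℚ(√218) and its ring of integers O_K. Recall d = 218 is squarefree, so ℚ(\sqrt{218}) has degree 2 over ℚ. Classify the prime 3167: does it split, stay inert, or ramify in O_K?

Since 218 ≢ 1 mod 4, the ring of integers is ℤ[√218] with discriminant 4·218 = 872.
disc(K) = 872 is not divisible by 3167; 3167 is unramified.
Compute (218/3167) via Euler: 218^((3167-1)/2) mod 3167 = 3166, so (218/3167) = -1.
(218/3167) = -1, so 3167 is inert.

3167 remains inert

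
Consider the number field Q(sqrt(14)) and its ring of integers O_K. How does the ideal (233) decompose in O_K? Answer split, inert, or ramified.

233 splits in O_K

14 mod 4 = 2, hence disc K = 4·14 = 56 and O_K = ℤ[√14].
disc(K) = 56 is not divisible by 233; 233 is unramified.
Legendre symbol by Euler's criterion: (14/233) ≡ 14^116 ≡ 1 (mod 233), i.e. (14/233) = 1.
Legendre symbol 1 ⇒ 233 is split.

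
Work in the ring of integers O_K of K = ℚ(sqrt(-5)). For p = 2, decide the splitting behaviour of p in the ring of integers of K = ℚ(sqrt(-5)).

-5 mod 4 = 3, hence disc K = 4·(-5) = -20 and O_K = ℤ[√-5].
2 divides disc(K) = -20, so 2 ramifies.

ramified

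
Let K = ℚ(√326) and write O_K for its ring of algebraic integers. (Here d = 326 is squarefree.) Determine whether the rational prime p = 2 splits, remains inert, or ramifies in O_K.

d = 326 ≡ 2 (mod 4), so O_K = ℤ[√326] and disc(K) = 4d = 1304.
Ramification test: 2 | 1304. The prime 2 ramifies in K.

p ramifies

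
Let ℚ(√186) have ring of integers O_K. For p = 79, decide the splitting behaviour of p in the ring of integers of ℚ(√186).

remains prime (inert)

d = 186 ≡ 2 (mod 4), so O_K = ℤ[√186] and disc(K) = 4d = 744.
79 ∤ 744, so 79 is unramified.
Legendre symbol by Euler's criterion: (186/79) ≡ 186^39 ≡ 78 (mod 79), i.e. (186/79) = -1.
Legendre symbol -1 ⇒ 79 is inert.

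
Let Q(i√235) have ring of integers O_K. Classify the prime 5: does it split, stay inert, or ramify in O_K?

ramifies in O_K

Since -235 ≡ 1 mod 4, the ring of integers is ℤ[(1+√-235)/2] with discriminant -235.
5 divides disc(K) = -235, so 5 ramifies.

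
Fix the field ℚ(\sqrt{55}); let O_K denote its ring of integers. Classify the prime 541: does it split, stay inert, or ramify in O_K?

p is inert

d = 55 ≡ 3 (mod 4), so O_K = ℤ[√55] and disc(K) = 4d = 220.
541 ∤ 220, so 541 is unramified.
Legendre symbol by Euler's criterion: (55/541) ≡ 55^270 ≡ 540 (mod 541), i.e. (55/541) = -1.
Legendre symbol -1 ⇒ 541 is inert.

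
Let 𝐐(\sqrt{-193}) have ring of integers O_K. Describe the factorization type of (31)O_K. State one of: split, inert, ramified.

d = -193 ≡ 3 (mod 4), so O_K = ℤ[√-193] and disc(K) = 4d = -772.
Since gcd(31, -772) = 1 the prime 31 does not ramify.
Legendre symbol by Euler's criterion: (-193/31) ≡ (-193)^15 ≡ 30 (mod 31), i.e. (-193/31) = -1.
(-193/31) = -1, so 31 is inert.

remains prime (inert)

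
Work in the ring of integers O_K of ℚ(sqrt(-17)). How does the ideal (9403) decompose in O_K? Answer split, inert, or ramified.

remains prime (inert)

d = -17 ≡ 3 (mod 4), so O_K = ℤ[√-17] and disc(K) = 4d = -68.
disc(K) = -68 is not divisible by 9403; 9403 is unramified.
Euler's criterion: (-17)^4701 mod 9403 = 9402. Thus (-17|9403) = -1.
Legendre symbol -1 ⇒ 9403 is inert.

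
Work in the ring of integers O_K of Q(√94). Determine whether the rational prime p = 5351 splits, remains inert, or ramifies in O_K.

split — (5351) = 𝔭₁𝔭₂ with 𝔭₁ ≠ 𝔭₂

Since 94 ≢ 1 mod 4, the ring of integers is ℤ[√94] with discriminant 4·94 = 376.
Since gcd(5351, 376) = 1 the prime 5351 does not ramify.
Euler's criterion: 94^2675 mod 5351 = 1. Thus (94|5351) = 1.
Legendre symbol 1 ⇒ 5351 is split.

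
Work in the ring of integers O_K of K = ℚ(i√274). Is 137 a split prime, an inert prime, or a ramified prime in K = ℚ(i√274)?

-274 mod 4 = 2, hence disc K = 4·(-274) = -1096 and O_K = ℤ[√-274].
Ramification test: 137 | -1096. The prime 137 ramifies in K.

ramified — (137) = 𝔭²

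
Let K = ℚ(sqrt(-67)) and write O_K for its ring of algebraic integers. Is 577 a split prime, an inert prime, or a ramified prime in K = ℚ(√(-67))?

inert

-67 mod 4 = 1, hence disc K = -67 and O_K = ℤ[(1+√-67)/2].
disc(K) = -67 is not divisible by 577; 577 is unramified.
Compute (-67/577) via Euler: 510^((577-1)/2) mod 577 = 576, so (-67/577) = -1.
Legendre symbol -1 ⇒ 577 is inert.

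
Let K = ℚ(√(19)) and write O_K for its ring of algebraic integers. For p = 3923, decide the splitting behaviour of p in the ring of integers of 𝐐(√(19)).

3923 remains inert

19 mod 4 = 3, hence disc K = 4·19 = 76 and O_K = ℤ[√19].
3923 ∤ 76, so 3923 is unramified.
(19/3923) = 19^1961 mod 3923 = 3922, giving Legendre symbol -1.
Legendre symbol -1 ⇒ 3923 is inert.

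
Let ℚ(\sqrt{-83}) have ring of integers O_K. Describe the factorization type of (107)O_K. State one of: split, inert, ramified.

Since -83 ≡ 1 mod 4, the ring of integers is ℤ[(1+√-83)/2] with discriminant -83.
Since gcd(107, -83) = 1 the prime 107 does not ramify.
Legendre symbol by Euler's criterion: (-83/107) ≡ (-83)^53 ≡ 106 (mod 107), i.e. (-83/107) = -1.
(-83/107) = -1, so 107 is inert.

107 remains inert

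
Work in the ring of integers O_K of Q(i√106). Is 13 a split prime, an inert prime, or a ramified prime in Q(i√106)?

p is inert

d = -106 ≡ 2 (mod 4), so O_K = ℤ[√-106] and disc(K) = 4d = -424.
Since gcd(13, -424) = 1 the prime 13 does not ramify.
(-106/13) = 11^6 mod 13 = 12, giving Legendre symbol -1.
Legendre symbol -1 ⇒ 13 is inert.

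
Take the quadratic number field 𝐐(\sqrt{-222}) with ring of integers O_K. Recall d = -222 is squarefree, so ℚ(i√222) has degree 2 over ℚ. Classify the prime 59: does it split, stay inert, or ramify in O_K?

remains prime (inert)

-222 mod 4 = 2, hence disc K = 4·(-222) = -888 and O_K = ℤ[√-222].
disc(K) = -888 is not divisible by 59; 59 is unramified.
Compute (-222/59) via Euler: 14^((59-1)/2) mod 59 = 58, so (-222/59) = -1.
(-222/59) = -1, so 59 is inert.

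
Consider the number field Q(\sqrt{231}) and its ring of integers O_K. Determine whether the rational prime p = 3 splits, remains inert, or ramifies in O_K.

d = 231 ≡ 3 (mod 4), so O_K = ℤ[√231] and disc(K) = 4d = 924.
disc(K) = 924 = 3·308, so p = 3 is ramified.

3 is ramified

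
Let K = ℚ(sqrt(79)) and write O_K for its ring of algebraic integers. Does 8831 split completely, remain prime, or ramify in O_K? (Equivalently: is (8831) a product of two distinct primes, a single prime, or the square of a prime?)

d = 79 ≡ 3 (mod 4), so O_K = ℤ[√79] and disc(K) = 4d = 316.
disc(K) = 316 is not divisible by 8831; 8831 is unramified.
Legendre symbol by Euler's criterion: (79/8831) ≡ 79^4415 ≡ 8830 (mod 8831), i.e. (79/8831) = -1.
d is a non-residue mod p, hence 8831 remains inert in O_K.

inert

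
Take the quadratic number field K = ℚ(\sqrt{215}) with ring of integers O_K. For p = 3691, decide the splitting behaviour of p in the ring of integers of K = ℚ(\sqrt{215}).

inert

Since 215 ≢ 1 mod 4, the ring of integers is ℤ[√215] with discriminant 4·215 = 860.
disc(K) = 860 is not divisible by 3691; 3691 is unramified.
Euler's criterion: 215^1845 mod 3691 = 3690. Thus (215|3691) = -1.
d is a non-residue mod p, hence 3691 remains inert in O_K.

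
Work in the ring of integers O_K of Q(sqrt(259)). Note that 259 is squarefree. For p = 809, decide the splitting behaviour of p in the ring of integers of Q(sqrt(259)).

259 mod 4 = 3, hence disc K = 4·259 = 1036 and O_K = ℤ[√259].
disc(K) = 1036 is not divisible by 809; 809 is unramified.
Euler's criterion: 259^404 mod 809 = 808. Thus (259|809) = -1.
Legendre symbol -1 ⇒ 809 is inert.

remains prime (inert)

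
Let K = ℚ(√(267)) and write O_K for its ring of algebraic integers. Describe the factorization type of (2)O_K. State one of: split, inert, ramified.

ramifies in O_K

d = 267 ≡ 3 (mod 4), so O_K = ℤ[√267] and disc(K) = 4d = 1068.
Ramification test: 2 | 1068. The prime 2 ramifies in K.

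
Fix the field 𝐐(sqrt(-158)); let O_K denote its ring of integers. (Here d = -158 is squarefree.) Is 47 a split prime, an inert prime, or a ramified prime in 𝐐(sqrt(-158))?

p is inert

Since -158 ≢ 1 mod 4, the ring of integers is ℤ[√-158] with discriminant 4·(-158) = -632.
disc(K) = -632 is not divisible by 47; 47 is unramified.
Legendre symbol by Euler's criterion: (-158/47) ≡ (-158)^23 ≡ 46 (mod 47), i.e. (-158/47) = -1.
(-158/47) = -1, so 47 is inert.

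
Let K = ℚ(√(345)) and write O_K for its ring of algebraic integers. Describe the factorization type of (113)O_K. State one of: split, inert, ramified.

inert — (113) stays prime in O_K

Since 345 ≡ 1 mod 4, the ring of integers is ℤ[(1+√345)/2] with discriminant 345.
Since gcd(113, 345) = 1 the prime 113 does not ramify.
Euler's criterion: 345^56 mod 113 = 112. Thus (345|113) = -1.
Legendre symbol -1 ⇒ 113 is inert.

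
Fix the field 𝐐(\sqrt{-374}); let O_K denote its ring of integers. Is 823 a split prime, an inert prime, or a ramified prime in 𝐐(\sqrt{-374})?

inert

d = -374 ≡ 2 (mod 4), so O_K = ℤ[√-374] and disc(K) = 4d = -1496.
disc(K) = -1496 is not divisible by 823; 823 is unramified.
Euler's criterion: (-374)^411 mod 823 = 822. Thus (-374|823) = -1.
(-374/823) = -1, so 823 is inert.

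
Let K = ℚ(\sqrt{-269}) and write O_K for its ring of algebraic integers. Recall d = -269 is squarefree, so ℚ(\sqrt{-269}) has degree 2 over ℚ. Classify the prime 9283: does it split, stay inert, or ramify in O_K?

-269 mod 4 = 3, hence disc K = 4·(-269) = -1076 and O_K = ℤ[√-269].
9283 ∤ -1076, so 9283 is unramified.
Legendre symbol by Euler's criterion: (-269/9283) ≡ (-269)^4641 ≡ 1 (mod 9283), i.e. (-269/9283) = 1.
(-269/9283) = 1, so 9283 splits.

p splits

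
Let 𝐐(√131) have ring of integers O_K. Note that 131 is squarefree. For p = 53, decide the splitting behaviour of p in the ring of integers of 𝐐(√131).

131 mod 4 = 3, hence disc K = 4·131 = 524 and O_K = ℤ[√131].
disc(K) = 524 is not divisible by 53; 53 is unramified.
Compute (131/53) via Euler: 25^((53-1)/2) mod 53 = 1, so (131/53) = 1.
Legendre symbol 1 ⇒ 53 is split.

p splits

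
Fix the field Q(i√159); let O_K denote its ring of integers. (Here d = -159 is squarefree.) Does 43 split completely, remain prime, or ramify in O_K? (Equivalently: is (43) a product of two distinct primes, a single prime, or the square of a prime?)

p splits

Since -159 ≡ 1 mod 4, the ring of integers is ℤ[(1+√-159)/2] with discriminant -159.
disc(K) = -159 is not divisible by 43; 43 is unramified.
(-159/43) = 13^21 mod 43 = 1, giving Legendre symbol 1.
d is a quadratic residue mod p, hence 43 splits in O_K.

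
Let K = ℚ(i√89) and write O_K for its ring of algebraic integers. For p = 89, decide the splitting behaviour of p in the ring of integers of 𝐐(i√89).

ramified — (89) = 𝔭²

-89 mod 4 = 3, hence disc K = 4·(-89) = -356 and O_K = ℤ[√-89].
89 divides disc(K) = -356, so 89 ramifies.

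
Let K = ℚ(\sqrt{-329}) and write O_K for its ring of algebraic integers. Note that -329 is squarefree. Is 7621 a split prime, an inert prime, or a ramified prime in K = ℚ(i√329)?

-329 mod 4 = 3, hence disc K = 4·(-329) = -1316 and O_K = ℤ[√-329].
7621 ∤ -1316, so 7621 is unramified.
Compute (-329/7621) via Euler: 7292^((7621-1)/2) mod 7621 = 7620, so (-329/7621) = -1.
Legendre symbol -1 ⇒ 7621 is inert.

p is inert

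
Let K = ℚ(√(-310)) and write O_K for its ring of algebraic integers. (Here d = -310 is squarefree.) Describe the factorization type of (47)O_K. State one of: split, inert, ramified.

p is inert

Since -310 ≢ 1 mod 4, the ring of integers is ℤ[√-310] with discriminant 4·(-310) = -1240.
disc(K) = -1240 is not divisible by 47; 47 is unramified.
Euler's criterion: (-310)^23 mod 47 = 46. Thus (-310|47) = -1.
(-310/47) = -1, so 47 is inert.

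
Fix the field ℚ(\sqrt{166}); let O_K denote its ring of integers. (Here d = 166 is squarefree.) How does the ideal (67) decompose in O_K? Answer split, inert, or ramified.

inert

166 mod 4 = 2, hence disc K = 4·166 = 664 and O_K = ℤ[√166].
67 ∤ 664, so 67 is unramified.
Legendre symbol by Euler's criterion: (166/67) ≡ 166^33 ≡ 66 (mod 67), i.e. (166/67) = -1.
Legendre symbol -1 ⇒ 67 is inert.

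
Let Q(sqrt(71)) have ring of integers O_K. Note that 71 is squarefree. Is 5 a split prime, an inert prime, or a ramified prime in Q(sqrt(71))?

71 mod 4 = 3, hence disc K = 4·71 = 284 and O_K = ℤ[√71].
5 ∤ 284, so 5 is unramified.
Legendre symbol by Euler's criterion: (71/5) ≡ 71^2 ≡ 1 (mod 5), i.e. (71/5) = 1.
(71/5) = 1, so 5 splits.

split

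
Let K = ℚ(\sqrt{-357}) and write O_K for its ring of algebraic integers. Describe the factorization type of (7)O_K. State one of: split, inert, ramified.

ramified

-357 mod 4 = 3, hence disc K = 4·(-357) = -1428 and O_K = ℤ[√-357].
Ramification test: 7 | -1428. The prime 7 ramifies in K.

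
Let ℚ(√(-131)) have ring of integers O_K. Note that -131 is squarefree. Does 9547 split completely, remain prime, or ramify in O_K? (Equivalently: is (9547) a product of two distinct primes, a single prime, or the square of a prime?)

9547 remains inert

Since -131 ≡ 1 mod 4, the ring of integers is ℤ[(1+√-131)/2] with discriminant -131.
disc(K) = -131 is not divisible by 9547; 9547 is unramified.
Euler's criterion: (-131)^4773 mod 9547 = 9546. Thus (-131|9547) = -1.
d is a non-residue mod p, hence 9547 remains inert in O_K.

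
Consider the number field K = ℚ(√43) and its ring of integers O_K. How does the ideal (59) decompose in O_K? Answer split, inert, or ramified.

43 mod 4 = 3, hence disc K = 4·43 = 172 and O_K = ℤ[√43].
disc(K) = 172 is not divisible by 59; 59 is unramified.
Legendre symbol by Euler's criterion: (43/59) ≡ 43^29 ≡ 58 (mod 59), i.e. (43/59) = -1.
(43/59) = -1, so 59 is inert.

inert — (59) stays prime in O_K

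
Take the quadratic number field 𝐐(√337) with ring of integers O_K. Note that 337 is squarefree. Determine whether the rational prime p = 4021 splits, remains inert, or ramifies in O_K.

4021 remains inert

d = 337 ≡ 1 (mod 4), so O_K = ℤ[(1+√337)/2] and disc(K) = d = 337.
disc(K) = 337 is not divisible by 4021; 4021 is unramified.
Legendre symbol by Euler's criterion: (337/4021) ≡ 337^2010 ≡ 4020 (mod 4021), i.e. (337/4021) = -1.
(337/4021) = -1, so 4021 is inert.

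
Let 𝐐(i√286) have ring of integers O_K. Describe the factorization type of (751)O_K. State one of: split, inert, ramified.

split — (751) = 𝔭₁𝔭₂ with 𝔭₁ ≠ 𝔭₂

Since -286 ≢ 1 mod 4, the ring of integers is ℤ[√-286] with discriminant 4·(-286) = -1144.
Since gcd(751, -1144) = 1 the prime 751 does not ramify.
Compute (-286/751) via Euler: 465^((751-1)/2) mod 751 = 1, so (-286/751) = 1.
d is a quadratic residue mod p, hence 751 splits in O_K.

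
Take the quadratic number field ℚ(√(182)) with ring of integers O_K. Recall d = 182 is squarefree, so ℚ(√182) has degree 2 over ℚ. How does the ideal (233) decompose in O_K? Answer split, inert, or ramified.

182 mod 4 = 2, hence disc K = 4·182 = 728 and O_K = ℤ[√182].
disc(K) = 728 is not divisible by 233; 233 is unramified.
Compute (182/233) via Euler: 182^((233-1)/2) mod 233 = 1, so (182/233) = 1.
(182/233) = 1, so 233 splits.

p splits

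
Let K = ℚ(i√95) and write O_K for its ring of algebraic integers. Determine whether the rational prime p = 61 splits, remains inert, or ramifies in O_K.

-95 mod 4 = 1, hence disc K = -95 and O_K = ℤ[(1+√-95)/2].
61 ∤ -95, so 61 is unramified.
Euler's criterion: (-95)^30 mod 61 = 1. Thus (-95|61) = 1.
(-95/61) = 1, so 61 splits.

splits completely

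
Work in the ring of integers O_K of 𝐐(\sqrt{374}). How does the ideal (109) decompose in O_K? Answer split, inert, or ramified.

d = 374 ≡ 2 (mod 4), so O_K = ℤ[√374] and disc(K) = 4d = 1496.
Since gcd(109, 1496) = 1 the prime 109 does not ramify.
(374/109) = 47^54 mod 109 = 108, giving Legendre symbol -1.
Legendre symbol -1 ⇒ 109 is inert.

remains prime (inert)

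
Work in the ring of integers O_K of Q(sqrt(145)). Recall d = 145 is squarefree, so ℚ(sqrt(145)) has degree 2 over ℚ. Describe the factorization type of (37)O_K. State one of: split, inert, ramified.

d = 145 ≡ 1 (mod 4), so O_K = ℤ[(1+√145)/2] and disc(K) = d = 145.
37 ∤ 145, so 37 is unramified.
Legendre symbol by Euler's criterion: (145/37) ≡ 145^18 ≡ 1 (mod 37), i.e. (145/37) = 1.
d is a quadratic residue mod p, hence 37 splits in O_K.

split — (37) = 𝔭₁𝔭₂ with 𝔭₁ ≠ 𝔭₂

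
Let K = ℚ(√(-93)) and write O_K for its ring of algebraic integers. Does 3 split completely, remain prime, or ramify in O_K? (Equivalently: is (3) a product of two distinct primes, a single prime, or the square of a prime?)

-93 mod 4 = 3, hence disc K = 4·(-93) = -372 and O_K = ℤ[√-93].
3 divides disc(K) = -372, so 3 ramifies.

p ramifies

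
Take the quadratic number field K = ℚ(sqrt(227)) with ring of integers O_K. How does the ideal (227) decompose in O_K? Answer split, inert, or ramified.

ramified

Since 227 ≢ 1 mod 4, the ring of integers is ℤ[√227] with discriminant 4·227 = 908.
227 divides disc(K) = 908, so 227 ramifies.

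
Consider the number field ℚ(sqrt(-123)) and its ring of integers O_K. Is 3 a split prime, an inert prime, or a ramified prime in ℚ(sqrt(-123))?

Since -123 ≡ 1 mod 4, the ring of integers is ℤ[(1+√-123)/2] with discriminant -123.
Ramification test: 3 | -123. The prime 3 ramifies in K.

3 is ramified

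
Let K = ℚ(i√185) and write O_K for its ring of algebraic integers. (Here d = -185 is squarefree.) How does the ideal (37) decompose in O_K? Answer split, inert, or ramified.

d = -185 ≡ 3 (mod 4), so O_K = ℤ[√-185] and disc(K) = 4d = -740.
37 divides disc(K) = -740, so 37 ramifies.

ramified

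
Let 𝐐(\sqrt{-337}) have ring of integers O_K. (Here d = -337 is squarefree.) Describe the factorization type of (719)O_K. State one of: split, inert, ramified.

p splits

-337 mod 4 = 3, hence disc K = 4·(-337) = -1348 and O_K = ℤ[√-337].
Since gcd(719, -1348) = 1 the prime 719 does not ramify.
Legendre symbol by Euler's criterion: (-337/719) ≡ (-337)^359 ≡ 1 (mod 719), i.e. (-337/719) = 1.
(-337/719) = 1, so 719 splits.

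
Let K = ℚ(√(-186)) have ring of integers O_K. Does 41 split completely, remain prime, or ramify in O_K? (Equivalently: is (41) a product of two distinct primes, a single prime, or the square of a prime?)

inert — (41) stays prime in O_K

Since -186 ≢ 1 mod 4, the ring of integers is ℤ[√-186] with discriminant 4·(-186) = -744.
disc(K) = -744 is not divisible by 41; 41 is unramified.
Legendre symbol by Euler's criterion: (-186/41) ≡ (-186)^20 ≡ 40 (mod 41), i.e. (-186/41) = -1.
Legendre symbol -1 ⇒ 41 is inert.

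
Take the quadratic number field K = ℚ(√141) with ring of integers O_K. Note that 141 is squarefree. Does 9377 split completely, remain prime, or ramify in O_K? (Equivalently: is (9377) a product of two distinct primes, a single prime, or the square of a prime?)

p is inert

d = 141 ≡ 1 (mod 4), so O_K = ℤ[(1+√141)/2] and disc(K) = d = 141.
disc(K) = 141 is not divisible by 9377; 9377 is unramified.
Euler's criterion: 141^4688 mod 9377 = 9376. Thus (141|9377) = -1.
Legendre symbol -1 ⇒ 9377 is inert.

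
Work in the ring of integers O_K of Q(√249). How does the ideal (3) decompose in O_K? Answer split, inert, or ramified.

3 is ramified

249 mod 4 = 1, hence disc K = 249 and O_K = ℤ[(1+√249)/2].
disc(K) = 249 = 3·83, so p = 3 is ramified.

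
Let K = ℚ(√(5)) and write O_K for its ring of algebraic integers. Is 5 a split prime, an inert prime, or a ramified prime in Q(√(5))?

p ramifies

Since 5 ≡ 1 mod 4, the ring of integers is ℤ[(1+√5)/2] with discriminant 5.
5 divides disc(K) = 5, so 5 ramifies.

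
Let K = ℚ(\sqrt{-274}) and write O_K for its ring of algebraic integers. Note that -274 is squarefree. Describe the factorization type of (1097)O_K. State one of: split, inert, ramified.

splits completely

d = -274 ≡ 2 (mod 4), so O_K = ℤ[√-274] and disc(K) = 4d = -1096.
1097 ∤ -1096, so 1097 is unramified.
Euler's criterion: (-274)^548 mod 1097 = 1. Thus (-274|1097) = 1.
d is a quadratic residue mod p, hence 1097 splits in O_K.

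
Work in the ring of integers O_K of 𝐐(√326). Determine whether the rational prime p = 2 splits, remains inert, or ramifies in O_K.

326 mod 4 = 2, hence disc K = 4·326 = 1304 and O_K = ℤ[√326].
2 divides disc(K) = 1304, so 2 ramifies.

p ramifies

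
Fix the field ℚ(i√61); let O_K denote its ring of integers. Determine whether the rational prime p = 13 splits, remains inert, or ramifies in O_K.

d = -61 ≡ 3 (mod 4), so O_K = ℤ[√-61] and disc(K) = 4d = -244.
Since gcd(13, -244) = 1 the prime 13 does not ramify.
Euler's criterion: (-61)^6 mod 13 = 1. Thus (-61|13) = 1.
d is a quadratic residue mod p, hence 13 splits in O_K.

splits completely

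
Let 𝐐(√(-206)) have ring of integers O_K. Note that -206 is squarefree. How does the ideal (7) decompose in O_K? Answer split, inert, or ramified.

7 splits in O_K

-206 mod 4 = 2, hence disc K = 4·(-206) = -824 and O_K = ℤ[√-206].
Since gcd(7, -824) = 1 the prime 7 does not ramify.
Euler's criterion: (-206)^3 mod 7 = 1. Thus (-206|7) = 1.
Legendre symbol 1 ⇒ 7 is split.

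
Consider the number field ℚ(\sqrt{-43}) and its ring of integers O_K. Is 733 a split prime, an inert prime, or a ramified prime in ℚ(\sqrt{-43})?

d = -43 ≡ 1 (mod 4), so O_K = ℤ[(1+√-43)/2] and disc(K) = d = -43.
Since gcd(733, -43) = 1 the prime 733 does not ramify.
Euler's criterion: (-43)^366 mod 733 = 732. Thus (-43|733) = -1.
d is a non-residue mod p, hence 733 remains inert in O_K.

inert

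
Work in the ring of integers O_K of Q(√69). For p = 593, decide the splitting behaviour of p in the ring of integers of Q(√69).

remains prime (inert)

Since 69 ≡ 1 mod 4, the ring of integers is ℤ[(1+√69)/2] with discriminant 69.
Since gcd(593, 69) = 1 the prime 593 does not ramify.
Euler's criterion: 69^296 mod 593 = 592. Thus (69|593) = -1.
(69/593) = -1, so 593 is inert.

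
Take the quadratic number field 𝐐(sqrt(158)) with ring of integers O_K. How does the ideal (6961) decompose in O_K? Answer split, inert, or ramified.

6961 splits in O_K

Since 158 ≢ 1 mod 4, the ring of integers is ℤ[√158] with discriminant 4·158 = 632.
6961 ∤ 632, so 6961 is unramified.
Compute (158/6961) via Euler: 158^((6961-1)/2) mod 6961 = 1, so (158/6961) = 1.
Legendre symbol 1 ⇒ 6961 is split.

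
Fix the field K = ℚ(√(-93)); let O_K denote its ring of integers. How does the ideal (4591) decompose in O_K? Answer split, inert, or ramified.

-93 mod 4 = 3, hence disc K = 4·(-93) = -372 and O_K = ℤ[√-93].
Since gcd(4591, -372) = 1 the prime 4591 does not ramify.
Euler's criterion: (-93)^2295 mod 4591 = 1. Thus (-93|4591) = 1.
Legendre symbol 1 ⇒ 4591 is split.

4591 splits in O_K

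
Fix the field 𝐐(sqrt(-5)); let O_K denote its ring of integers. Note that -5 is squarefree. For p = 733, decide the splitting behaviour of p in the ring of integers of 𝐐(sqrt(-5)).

p is inert

d = -5 ≡ 3 (mod 4), so O_K = ℤ[√-5] and disc(K) = 4d = -20.
disc(K) = -20 is not divisible by 733; 733 is unramified.
(-5/733) = 728^366 mod 733 = 732, giving Legendre symbol -1.
Legendre symbol -1 ⇒ 733 is inert.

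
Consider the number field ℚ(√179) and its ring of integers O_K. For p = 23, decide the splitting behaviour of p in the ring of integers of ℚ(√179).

Since 179 ≢ 1 mod 4, the ring of integers is ℤ[√179] with discriminant 4·179 = 716.
23 ∤ 716, so 23 is unramified.
Euler's criterion: 179^11 mod 23 = 1. Thus (179|23) = 1.
Legendre symbol 1 ⇒ 23 is split.

split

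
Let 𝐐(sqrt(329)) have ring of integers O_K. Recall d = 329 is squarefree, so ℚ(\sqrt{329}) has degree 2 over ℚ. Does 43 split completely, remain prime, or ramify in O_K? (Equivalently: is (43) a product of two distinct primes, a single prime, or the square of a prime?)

p is inert

329 mod 4 = 1, hence disc K = 329 and O_K = ℤ[(1+√329)/2].
Since gcd(43, 329) = 1 the prime 43 does not ramify.
Compute (329/43) via Euler: 28^((43-1)/2) mod 43 = 42, so (329/43) = -1.
(329/43) = -1, so 43 is inert.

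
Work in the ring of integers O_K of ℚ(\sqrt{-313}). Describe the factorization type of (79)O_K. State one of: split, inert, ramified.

-313 mod 4 = 3, hence disc K = 4·(-313) = -1252 and O_K = ℤ[√-313].
79 ∤ -1252, so 79 is unramified.
Compute (-313/79) via Euler: 3^((79-1)/2) mod 79 = 78, so (-313/79) = -1.
d is a non-residue mod p, hence 79 remains inert in O_K.

inert — (79) stays prime in O_K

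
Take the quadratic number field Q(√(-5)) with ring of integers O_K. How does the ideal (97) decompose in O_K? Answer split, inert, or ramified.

p is inert

Since -5 ≢ 1 mod 4, the ring of integers is ℤ[√-5] with discriminant 4·(-5) = -20.
disc(K) = -20 is not divisible by 97; 97 is unramified.
Euler's criterion: (-5)^48 mod 97 = 96. Thus (-5|97) = -1.
Legendre symbol -1 ⇒ 97 is inert.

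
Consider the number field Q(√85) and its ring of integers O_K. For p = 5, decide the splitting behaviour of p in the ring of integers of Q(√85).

5 is ramified

d = 85 ≡ 1 (mod 4), so O_K = ℤ[(1+√85)/2] and disc(K) = d = 85.
5 divides disc(K) = 85, so 5 ramifies.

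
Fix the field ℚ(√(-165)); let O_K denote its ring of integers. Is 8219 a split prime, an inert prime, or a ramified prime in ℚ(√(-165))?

inert — (8219) stays prime in O_K

d = -165 ≡ 3 (mod 4), so O_K = ℤ[√-165] and disc(K) = 4d = -660.
8219 ∤ -660, so 8219 is unramified.
(-165/8219) = 8054^4109 mod 8219 = 8218, giving Legendre symbol -1.
Legendre symbol -1 ⇒ 8219 is inert.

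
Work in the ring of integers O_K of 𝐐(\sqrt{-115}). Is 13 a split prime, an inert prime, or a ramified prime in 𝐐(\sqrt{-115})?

remains prime (inert)

Since -115 ≡ 1 mod 4, the ring of integers is ℤ[(1+√-115)/2] with discriminant -115.
disc(K) = -115 is not divisible by 13; 13 is unramified.
Euler's criterion: (-115)^6 mod 13 = 12. Thus (-115|13) = -1.
Legendre symbol -1 ⇒ 13 is inert.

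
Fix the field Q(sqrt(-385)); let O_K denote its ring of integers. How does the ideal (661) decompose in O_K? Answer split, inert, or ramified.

-385 mod 4 = 3, hence disc K = 4·(-385) = -1540 and O_K = ℤ[√-385].
661 ∤ -1540, so 661 is unramified.
Compute (-385/661) via Euler: 276^((661-1)/2) mod 661 = 660, so (-385/661) = -1.
d is a non-residue mod p, hence 661 remains inert in O_K.

661 remains inert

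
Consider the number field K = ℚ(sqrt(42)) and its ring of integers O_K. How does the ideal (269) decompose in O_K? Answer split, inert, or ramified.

42 mod 4 = 2, hence disc K = 4·42 = 168 and O_K = ℤ[√42].
269 ∤ 168, so 269 is unramified.
Legendre symbol by Euler's criterion: (42/269) ≡ 42^134 ≡ 268 (mod 269), i.e. (42/269) = -1.
d is a non-residue mod p, hence 269 remains inert in O_K.

269 remains inert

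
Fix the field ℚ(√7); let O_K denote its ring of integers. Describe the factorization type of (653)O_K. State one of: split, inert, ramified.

653 splits in O_K

Since 7 ≢ 1 mod 4, the ring of integers is ℤ[√7] with discriminant 4·7 = 28.
653 ∤ 28, so 653 is unramified.
Compute (7/653) via Euler: 7^((653-1)/2) mod 653 = 1, so (7/653) = 1.
d is a quadratic residue mod p, hence 653 splits in O_K.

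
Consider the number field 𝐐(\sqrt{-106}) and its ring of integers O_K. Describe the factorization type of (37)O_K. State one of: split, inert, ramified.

37 remains inert

Since -106 ≢ 1 mod 4, the ring of integers is ℤ[√-106] with discriminant 4·(-106) = -424.
disc(K) = -424 is not divisible by 37; 37 is unramified.
Euler's criterion: (-106)^18 mod 37 = 36. Thus (-106|37) = -1.
d is a non-residue mod p, hence 37 remains inert in O_K.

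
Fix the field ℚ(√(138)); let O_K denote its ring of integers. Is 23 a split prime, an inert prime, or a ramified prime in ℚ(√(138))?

Since 138 ≢ 1 mod 4, the ring of integers is ℤ[√138] with discriminant 4·138 = 552.
Ramification test: 23 | 552. The prime 23 ramifies in K.

ramified — (23) = 𝔭²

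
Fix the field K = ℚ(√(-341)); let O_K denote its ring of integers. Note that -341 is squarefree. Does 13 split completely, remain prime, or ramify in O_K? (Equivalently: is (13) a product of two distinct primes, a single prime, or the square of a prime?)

p splits

Since -341 ≢ 1 mod 4, the ring of integers is ℤ[√-341] with discriminant 4·(-341) = -1364.
Since gcd(13, -1364) = 1 the prime 13 does not ramify.
Compute (-341/13) via Euler: 10^((13-1)/2) mod 13 = 1, so (-341/13) = 1.
(-341/13) = 1, so 13 splits.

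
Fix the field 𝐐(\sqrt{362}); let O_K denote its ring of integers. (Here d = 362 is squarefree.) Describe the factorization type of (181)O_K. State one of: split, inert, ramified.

ramified

362 mod 4 = 2, hence disc K = 4·362 = 1448 and O_K = ℤ[√362].
Ramification test: 181 | 1448. The prime 181 ramifies in K.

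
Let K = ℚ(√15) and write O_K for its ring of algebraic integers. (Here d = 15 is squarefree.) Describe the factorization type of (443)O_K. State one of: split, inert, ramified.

Since 15 ≢ 1 mod 4, the ring of integers is ℤ[√15] with discriminant 4·15 = 60.
disc(K) = 60 is not divisible by 443; 443 is unramified.
(15/443) = 15^221 mod 443 = 442, giving Legendre symbol -1.
d is a non-residue mod p, hence 443 remains inert in O_K.

remains prime (inert)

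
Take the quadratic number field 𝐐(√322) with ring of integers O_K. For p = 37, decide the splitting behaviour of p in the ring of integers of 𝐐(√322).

d = 322 ≡ 2 (mod 4), so O_K = ℤ[√322] and disc(K) = 4d = 1288.
disc(K) = 1288 is not divisible by 37; 37 is unramified.
Compute (322/37) via Euler: 26^((37-1)/2) mod 37 = 1, so (322/37) = 1.
(322/37) = 1, so 37 splits.

37 splits in O_K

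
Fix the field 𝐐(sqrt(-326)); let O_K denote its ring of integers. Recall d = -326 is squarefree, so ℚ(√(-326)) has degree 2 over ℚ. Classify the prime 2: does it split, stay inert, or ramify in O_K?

2 is ramified

d = -326 ≡ 2 (mod 4), so O_K = ℤ[√-326] and disc(K) = 4d = -1304.
disc(K) = -1304 = 2·(-652), so p = 2 is ramified.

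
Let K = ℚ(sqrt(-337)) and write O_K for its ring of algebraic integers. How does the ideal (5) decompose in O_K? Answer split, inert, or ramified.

Since -337 ≢ 1 mod 4, the ring of integers is ℤ[√-337] with discriminant 4·(-337) = -1348.
Since gcd(5, -1348) = 1 the prime 5 does not ramify.
(-337/5) = 3^2 mod 5 = 4, giving Legendre symbol -1.
d is a non-residue mod p, hence 5 remains inert in O_K.

remains prime (inert)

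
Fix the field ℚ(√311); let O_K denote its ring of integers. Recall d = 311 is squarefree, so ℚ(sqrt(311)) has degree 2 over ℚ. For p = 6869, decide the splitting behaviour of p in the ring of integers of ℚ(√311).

split — (6869) = 𝔭₁𝔭₂ with 𝔭₁ ≠ 𝔭₂

d = 311 ≡ 3 (mod 4), so O_K = ℤ[√311] and disc(K) = 4d = 1244.
6869 ∤ 1244, so 6869 is unramified.
Compute (311/6869) via Euler: 311^((6869-1)/2) mod 6869 = 1, so (311/6869) = 1.
(311/6869) = 1, so 6869 splits.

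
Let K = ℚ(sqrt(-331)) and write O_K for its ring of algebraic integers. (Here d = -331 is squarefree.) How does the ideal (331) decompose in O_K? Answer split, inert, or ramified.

ramifies in O_K

d = -331 ≡ 1 (mod 4), so O_K = ℤ[(1+√-331)/2] and disc(K) = d = -331.
Ramification test: 331 | -331. The prime 331 ramifies in K.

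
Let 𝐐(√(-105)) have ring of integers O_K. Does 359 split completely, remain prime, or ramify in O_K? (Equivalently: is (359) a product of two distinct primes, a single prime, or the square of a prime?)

split

d = -105 ≡ 3 (mod 4), so O_K = ℤ[√-105] and disc(K) = 4d = -420.
Since gcd(359, -420) = 1 the prime 359 does not ramify.
Euler's criterion: (-105)^179 mod 359 = 1. Thus (-105|359) = 1.
d is a quadratic residue mod p, hence 359 splits in O_K.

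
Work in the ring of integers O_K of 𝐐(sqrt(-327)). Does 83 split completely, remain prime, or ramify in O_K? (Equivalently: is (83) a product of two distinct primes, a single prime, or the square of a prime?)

Since -327 ≡ 1 mod 4, the ring of integers is ℤ[(1+√-327)/2] with discriminant -327.
83 ∤ -327, so 83 is unramified.
Compute (-327/83) via Euler: 5^((83-1)/2) mod 83 = 82, so (-327/83) = -1.
Legendre symbol -1 ⇒ 83 is inert.

p is inert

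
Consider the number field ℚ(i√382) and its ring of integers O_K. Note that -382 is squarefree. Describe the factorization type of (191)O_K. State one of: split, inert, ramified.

d = -382 ≡ 2 (mod 4), so O_K = ℤ[√-382] and disc(K) = 4d = -1528.
disc(K) = -1528 = 191·(-8), so p = 191 is ramified.

ramified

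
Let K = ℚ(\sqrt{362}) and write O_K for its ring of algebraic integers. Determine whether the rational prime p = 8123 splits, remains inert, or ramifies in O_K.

362 mod 4 = 2, hence disc K = 4·362 = 1448 and O_K = ℤ[√362].
disc(K) = 1448 is not divisible by 8123; 8123 is unramified.
Legendre symbol by Euler's criterion: (362/8123) ≡ 362^4061 ≡ 1 (mod 8123), i.e. (362/8123) = 1.
Legendre symbol 1 ⇒ 8123 is split.

8123 splits in O_K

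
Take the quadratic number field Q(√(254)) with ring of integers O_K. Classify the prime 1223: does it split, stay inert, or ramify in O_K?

254 mod 4 = 2, hence disc K = 4·254 = 1016 and O_K = ℤ[√254].
Since gcd(1223, 1016) = 1 the prime 1223 does not ramify.
Compute (254/1223) via Euler: 254^((1223-1)/2) mod 1223 = 1, so (254/1223) = 1.
d is a quadratic residue mod p, hence 1223 splits in O_K.

split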